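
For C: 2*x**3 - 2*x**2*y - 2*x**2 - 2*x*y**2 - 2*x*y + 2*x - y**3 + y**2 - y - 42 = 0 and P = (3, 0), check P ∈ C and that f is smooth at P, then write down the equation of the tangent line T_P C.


Tangent line at P: 44*x - 25*y - 132 = 0.

Step 1: f(3, 0) = 0, so P lies on C.
Step 2: partial derivatives
  f_x(x, y) = 6*x**2 - 4*x*y - 4*x - 2*y**2 - 2*y + 2, f_y(x, y) = -2*x**2 - 4*x*y - 2*x - 3*y**2 + 2*y - 1.
  f_x(P) = 44, f_y(P) = -25 (gradient nonzero, so P is smooth).
Step 3: tangent line at P: 44·(x − 3) + -25·(y − 0) = 0.
Expanding: 44*x - 25*y - 132 = 0.


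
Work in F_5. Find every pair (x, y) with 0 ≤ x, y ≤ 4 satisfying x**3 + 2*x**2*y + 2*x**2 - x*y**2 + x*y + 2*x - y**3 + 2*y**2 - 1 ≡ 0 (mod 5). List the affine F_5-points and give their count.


Affine F_5-points: {(0, 1), (0, 3), (1, 3), (2, 4), (3, 0), (3, 2)}; count = 6.

For each of the 25 pairs (x, y) ∈ F_5², evaluate f(x, y) mod 5. Record the zeros.
  x = 0: [0↦4, 1↦0, 2↦4, 3↦0, 4↦2]  zeros at y ∈ {1, 3}
  x = 1: [0↦4, 1↦2, 2↦1, 3↦0, 4↦3]  zeros at y ∈ {3}
  x = 2: [0↦4, 1↦3, 2↦1, 3↦2, 4↦0]  zeros at y ∈ {4}
  x = 3: [0↦0, 1↦4, 2↦0, 3↦2, 4↦4]  zeros at y ∈ {0, 2}
  x = 4: [0↦3, 1↦1, 2↦4, 3↦1, 4↦1]  zeros at y ∈ ∅
Collecting zeros: affine points = {(0, 1), (0, 3), (1, 3), (2, 4), (3, 0), (3, 2)}.
Total count |C(F_5)_aff| = 6.


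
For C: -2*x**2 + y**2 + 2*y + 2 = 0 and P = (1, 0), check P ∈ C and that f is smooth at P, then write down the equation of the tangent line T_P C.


Tangent line at P: -4*x + 2*y + 4 = 0.

Step 1: f(1, 0) = 0, so P lies on C.
Step 2: partial derivatives
  f_x(x, y) = -4*x, f_y(x, y) = 2*y + 2.
  f_x(P) = -4, f_y(P) = 2 (gradient nonzero, so P is smooth).
Step 3: tangent line at P: -4·(x − 1) + 2·(y − 0) = 0.
Expanding: -4*x + 2*y + 4 = 0.


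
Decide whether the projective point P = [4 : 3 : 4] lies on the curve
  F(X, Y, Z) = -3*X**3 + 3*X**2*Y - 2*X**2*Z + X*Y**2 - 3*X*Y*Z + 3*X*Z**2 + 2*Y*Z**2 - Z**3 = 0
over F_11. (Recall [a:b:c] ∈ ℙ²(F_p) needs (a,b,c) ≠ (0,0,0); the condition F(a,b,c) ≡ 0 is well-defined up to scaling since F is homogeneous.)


F(4,3,4) ≡ 6 (mod 11); P is NOT on the curve.

Evaluate F(4, 3, 4) term-by-term (mod 11).
  -3*X**3 ↦ -3·64·1·1 = -192
  3*X**2*Y ↦ 3·16·3·1 = 144
  -2*X**2*Z ↦ -2·16·1·4 = -128
  X*Y**2 ↦ 1·4·9·1 = 36
  -3*X*Y*Z ↦ -3·4·3·4 = -144
  3*X*Z**2 ↦ 3·4·1·16 = 192
  2*Y*Z**2 ↦ 2·1·3·16 = 96
  -Z**3 ↦ -1·1·1·64 = -64
Sum: F(4, 3, 4) = (-192) + (144) + (-128) + (36) + (-144) + (192) + (96) + (-64) = -60.
Reducing mod 11: -60 ≡ 6 (mod 11).
Since F(a, b, c) ≡ 6 ≠ 0 (mod 11), P does NOT lie on the curve.


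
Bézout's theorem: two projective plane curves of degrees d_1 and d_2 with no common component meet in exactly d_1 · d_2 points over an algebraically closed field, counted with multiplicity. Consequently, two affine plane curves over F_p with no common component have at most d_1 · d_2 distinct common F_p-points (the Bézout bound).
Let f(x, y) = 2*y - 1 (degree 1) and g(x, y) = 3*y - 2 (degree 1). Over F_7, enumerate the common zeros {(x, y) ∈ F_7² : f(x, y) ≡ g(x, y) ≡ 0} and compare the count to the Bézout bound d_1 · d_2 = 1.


Common zeros: ∅; count = 0; Bézout bound = 1.

deg(f) = 1, deg(g) = 1, so Bézout bound = 1.
Scan x ∈ F_7. For each x, list the y ∈ F_7 with f(x, y) ≡ 0 and those with g(x, y) ≡ 0 (mod 7); the common zeros in that column are the intersection.
  x = 0: f ≡ 0 at y ∈ {4}; g ≡ 0 at y ∈ {3}; common: ∅.
  x = 1: f ≡ 0 at y ∈ {4}; g ≡ 0 at y ∈ {3}; common: ∅.
  x = 2: f ≡ 0 at y ∈ {4}; g ≡ 0 at y ∈ {3}; common: ∅.
  x = 3: f ≡ 0 at y ∈ {4}; g ≡ 0 at y ∈ {3}; common: ∅.
  x = 4: f ≡ 0 at y ∈ {4}; g ≡ 0 at y ∈ {3}; common: ∅.
  x = 5: f ≡ 0 at y ∈ {4}; g ≡ 0 at y ∈ {3}; common: ∅.
  x = 6: f ≡ 0 at y ∈ {4}; g ≡ 0 at y ∈ {3}; common: ∅.
Collecting: common zeros = ∅, so the count is 0.
Comparison with the Bézout bound: 0 ≤ 1 = deg(f)·deg(g), as expected for curves with no common component (the affine F_7-count falls short of the bound because intersections may lie at infinity, over extension fields, or carry multiplicity).


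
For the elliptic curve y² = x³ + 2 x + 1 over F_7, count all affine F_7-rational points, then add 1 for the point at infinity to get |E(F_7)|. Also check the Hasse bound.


Affine points = {(0, 1), (0, 6), (1, 2), (1, 5)}; affine count = 4; |E(F_7)| = 5.

Discriminant check: Δ ∝ 4a³ + 27b² = 4·2³ + 27·1² = 4·8 + 27·1 ≡ 3 (mod 7). Nonzero ⇒ E is nonsingular.
For each x ∈ F_7, compute rhs = x³ + 2·x + 1 mod 7, then count y ∈ F_7 with y² ≡ rhs.
  x = 0: rhs = 1, matching y values: 1, 6 (2 points).
  x = 1: rhs = 4, matching y values: 2, 5 (2 points).
  x = 2: rhs = 6, matching y values: none (0 points).
  x = 3: rhs = 6, matching y values: none (0 points).
  x = 4: rhs = 3, matching y values: none (0 points).
  x = 5: rhs = 3, matching y values: none (0 points).
  x = 6: rhs = 5, matching y values: none (0 points).
Total affine count: 4.
Full point count |E(F_7)| = 4 + 1 = 5.
Hasse bound: |5 − (7+1)| = |-3| = 3 ≤ 2√7 ≈ 5.2915 ✓.


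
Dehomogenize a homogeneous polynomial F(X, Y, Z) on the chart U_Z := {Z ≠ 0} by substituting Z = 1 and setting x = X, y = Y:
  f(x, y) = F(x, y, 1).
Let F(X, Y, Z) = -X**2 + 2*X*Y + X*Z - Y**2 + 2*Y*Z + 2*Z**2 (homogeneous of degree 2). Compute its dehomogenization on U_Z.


f(x, y) = -x**2 + 2*x*y + x - y**2 + 2*y + 2

On U_Z we set Z = 1. Each monomial c·X^i·Y^j·Z^k in F becomes c·x^i·y^j·1^k = c·x^i·y^j.
Substituting Z = 1: F(X, Y, 1) = -x**2 + 2*x*y + x - y**2 + 2*y + 2.
Note: deg(f) ≤ deg(F) = 2; strict inequality happens when F is divisible by Z (lost terms).


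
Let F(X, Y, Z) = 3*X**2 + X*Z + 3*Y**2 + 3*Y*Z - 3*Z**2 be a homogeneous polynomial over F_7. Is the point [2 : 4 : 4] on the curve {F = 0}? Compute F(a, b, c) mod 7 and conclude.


F(2,4,4) ≡ 5 (mod 7); P is NOT on the curve.

Evaluate F(2, 4, 4) term-by-term (mod 7).
  3*X**2 ↦ 3·4·1·1 = 12
  X*Z ↦ 1·2·1·4 = 8
  3*Y**2 ↦ 3·1·16·1 = 48
  3*Y*Z ↦ 3·1·4·4 = 48
  -3*Z**2 ↦ -3·1·1·16 = -48
Sum: F(2, 4, 4) = (12) + (8) + (48) + (48) + (-48) = 68.
Reducing mod 7: 68 ≡ 5 (mod 7).
Since F(a, b, c) ≡ 5 ≠ 0 (mod 7), P does NOT lie on the curve.


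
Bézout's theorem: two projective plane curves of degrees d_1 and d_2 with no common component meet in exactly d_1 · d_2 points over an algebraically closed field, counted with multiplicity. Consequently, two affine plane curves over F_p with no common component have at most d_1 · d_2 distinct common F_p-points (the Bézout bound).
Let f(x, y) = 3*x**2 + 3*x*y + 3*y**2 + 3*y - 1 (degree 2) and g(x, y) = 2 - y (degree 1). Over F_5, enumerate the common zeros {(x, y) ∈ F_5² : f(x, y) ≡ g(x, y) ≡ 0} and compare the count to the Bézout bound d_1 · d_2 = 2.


Common zeros: ∅; count = 0; Bézout bound = 2.

deg(f) = 2, deg(g) = 1, so Bézout bound = 2.
Scan x ∈ F_5. For each x, list the y ∈ F_5 with f(x, y) ≡ 0 and those with g(x, y) ≡ 0 (mod 5); the common zeros in that column are the intersection.
  x = 0: f ≡ 0 at y ∈ {1, 3}; g ≡ 0 at y ∈ {2}; common: ∅.
  x = 1: f ≡ 0 at y ∈ ∅; g ≡ 0 at y ∈ {2}; common: ∅.
  x = 2: f ≡ 0 at y ∈ {3, 4}; g ≡ 0 at y ∈ {2}; common: ∅.
  x = 3: f ≡ 0 at y ∈ ∅; g ≡ 0 at y ∈ {2}; common: ∅.
  x = 4: f ≡ 0 at y ∈ {1, 4}; g ≡ 0 at y ∈ {2}; common: ∅.
Collecting: common zeros = ∅, so the count is 0.
Comparison with the Bézout bound: 0 ≤ 2 = deg(f)·deg(g), as expected for curves with no common component (the affine F_5-count falls short of the bound because intersections may lie at infinity, over extension fields, or carry multiplicity).


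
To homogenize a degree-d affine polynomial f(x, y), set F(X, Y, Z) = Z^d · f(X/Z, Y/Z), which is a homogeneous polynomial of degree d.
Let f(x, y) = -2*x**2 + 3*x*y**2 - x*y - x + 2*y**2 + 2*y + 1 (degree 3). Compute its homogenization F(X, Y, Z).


F(X, Y, Z) = -2*X**2*Z + 3*X*Y**2 - X*Y*Z - X*Z**2 + 2*Y**2*Z + 2*Y*Z**2 + Z**3

deg(f) = 3.
Substitute x = X/Z, y = Y/Z into f, then multiply by Z^3.
  monomial -2·x^2·y^0 ↦ -2·X^2·Y^0·Z^1.
  monomial 3·x^1·y^2 ↦ 3·X^1·Y^2·Z^0.
  monomial -1·x^1·y^1 ↦ -1·X^1·Y^1·Z^1.
  monomial -1·x^1·y^0 ↦ -1·X^1·Y^0·Z^2.
  monomial 2·x^0·y^2 ↦ 2·X^0·Y^2·Z^1.
  monomial 2·x^0·y^1 ↦ 2·X^0·Y^1·Z^2.
  monomial 1·x^0·y^0 ↦ 1·X^0·Y^0·Z^3.
Collecting: F(X, Y, Z) = -2*X**2*Z + 3*X*Y**2 - X*Y*Z - X*Z**2 + 2*Y**2*Z + 2*Y*Z**2 + Z**3.


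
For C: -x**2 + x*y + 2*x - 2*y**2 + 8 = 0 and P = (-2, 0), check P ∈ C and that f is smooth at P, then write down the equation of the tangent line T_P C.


Tangent line at P: 6*x - 2*y + 12 = 0.

Step 1: f(-2, 0) = 0, so P lies on C.
Step 2: partial derivatives
  f_x(x, y) = -2*x + y + 2, f_y(x, y) = x - 4*y.
  f_x(P) = 6, f_y(P) = -2 (gradient nonzero, so P is smooth).
Step 3: tangent line at P: 6·(x − -2) + -2·(y − 0) = 0.
Expanding: 6*x - 2*y + 12 = 0.


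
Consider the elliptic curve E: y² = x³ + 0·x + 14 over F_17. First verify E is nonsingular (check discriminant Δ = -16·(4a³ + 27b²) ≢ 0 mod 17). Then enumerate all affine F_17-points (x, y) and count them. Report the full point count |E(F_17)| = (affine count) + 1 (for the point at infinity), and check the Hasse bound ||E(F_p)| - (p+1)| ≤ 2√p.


Affine points = {(1, 7), (1, 10), (6, 3), (6, 14), (7, 0), (8, 4), (8, 13), (11, 6), (11, 11), (12, 5), (12, 12), (13, 1), (13, 16), (14, 2), (14, 15), (16, 8), (16, 9)}; affine count = 17; |E(F_17)| = 18.

Discriminant check: Δ ∝ 4a³ + 27b² = 4·0³ + 27·14² = 4·0 + 27·196 ≡ 5 (mod 17). Nonzero ⇒ E is nonsingular.
For each x ∈ F_17, compute rhs = x³ + 0·x + 14 mod 17, then count y ∈ F_17 with y² ≡ rhs.
  x = 0: rhs = 14, matching y values: none (0 points).
  x = 1: rhs = 15, matching y values: 7, 10 (2 points).
  x = 2: rhs = 5, matching y values: none (0 points).
  x = 3: rhs = 7, matching y values: none (0 points).
  x = 4: rhs = 10, matching y values: none (0 points).
  x = 5: rhs = 3, matching y values: none (0 points).
  x = 6: rhs = 9, matching y values: 3, 14 (2 points).
  x = 7: rhs = 0, matching y values: 0 (1 points).
  x = 8: rhs = 16, matching y values: 4, 13 (2 points).
  x = 9: rhs = 12, matching y values: none (0 points).
  x = 10: rhs = 11, matching y values: none (0 points).
  x = 11: rhs = 2, matching y values: 6, 11 (2 points).
  x = 12: rhs = 8, matching y values: 5, 12 (2 points).
  x = 13: rhs = 1, matching y values: 1, 16 (2 points).
  x = 14: rhs = 4, matching y values: 2, 15 (2 points).
  x = 15: rhs = 6, matching y values: none (0 points).
  x = 16: rhs = 13, matching y values: 8, 9 (2 points).
Total affine count: 17.
Full point count |E(F_17)| = 17 + 1 = 18.
Hasse bound: |18 − (17+1)| = |0| = 0 ≤ 2√17 ≈ 8.2462 ✓.


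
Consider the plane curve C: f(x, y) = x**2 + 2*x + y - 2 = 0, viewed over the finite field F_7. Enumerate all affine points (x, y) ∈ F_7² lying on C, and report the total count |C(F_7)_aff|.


Affine F_7-points: {(0, 2), (1, 6), (2, 1), (3, 1), (4, 6), (5, 2), (6, 3)}; count = 7.

For each of the 49 pairs (x, y) ∈ F_7², evaluate f(x, y) mod 7. Record the zeros.
  x = 0: [0↦5, 1↦6, 2↦0, 3↦1, 4↦2, 5↦3, 6↦4]  zeros at y ∈ {2}
  x = 1: [0↦1, 1↦2, 2↦3, 3↦4, 4↦5, 5↦6, 6↦0]  zeros at y ∈ {6}
  x = 2: [0↦6, 1↦0, 2↦1, 3↦2, 4↦3, 5↦4, 6↦5]  zeros at y ∈ {1}
  x = 3: [0↦6, 1↦0, 2↦1, 3↦2, 4↦3, 5↦4, 6↦5]  zeros at y ∈ {1}
  x = 4: [0↦1, 1↦2, 2↦3, 3↦4, 4↦5, 5↦6, 6↦0]  zeros at y ∈ {6}
  x = 5: [0↦5, 1↦6, 2↦0, 3↦1, 4↦2, 5↦3, 6↦4]  zeros at y ∈ {2}
  x = 6: [0↦4, 1↦5, 2↦6, 3↦0, 4↦1, 5↦2, 6↦3]  zeros at y ∈ {3}
Collecting zeros: affine points = {(0, 2), (1, 6), (2, 1), (3, 1), (4, 6), (5, 2), (6, 3)}.
Total count |C(F_7)_aff| = 7.


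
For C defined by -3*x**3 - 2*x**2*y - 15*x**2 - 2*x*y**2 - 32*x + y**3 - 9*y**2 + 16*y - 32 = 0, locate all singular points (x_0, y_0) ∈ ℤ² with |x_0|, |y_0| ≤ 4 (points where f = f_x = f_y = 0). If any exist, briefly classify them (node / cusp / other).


Singular points: {(-2, 2)}; classification: node.

Compute partial derivatives:
  f_x = -9*x**2 - 4*x*y - 30*x - 2*y**2 - 32.
  f_y = -2*x**2 - 4*x*y + 3*y**2 - 18*y + 16.
Scan x_0 ∈ {−4, ..., 4}. For each x_0, f_y(x_0, y) is a polynomial in y; find its integer roots y ∈ {−4, ..., 4}, then test f_x and f at those candidates.
  x = -4: f_y(-4, y) = 3*y**2 - 2*y - 16; vanishes at y ∈ {-2}. (-4, -2): f_x = -96 ≠ 0.
  x = -3: f_y(-3, y) = 3*y**2 - 6*y - 2; no integer root y with |y| ≤ 4.
  x = -2: f_y(-2, y) = 3*y**2 - 10*y + 8; vanishes at y ∈ {2}. (-2, 2): f_x = 0, f = 0 — SINGULAR.
  x = -1: f_y(-1, y) = 3*y**2 - 14*y + 14; no integer root y with |y| ≤ 4.
  x = 0: f_y(0, y) = 3*y**2 - 18*y + 16; no integer root y with |y| ≤ 4.
  x = 1: f_y(1, y) = 3*y**2 - 22*y + 14; no integer root y with |y| ≤ 4.
  x = 2: f_y(2, y) = 3*y**2 - 26*y + 8; no integer root y with |y| ≤ 4.
  x = 3: f_y(3, y) = 3*y**2 - 30*y - 2; no integer root y with |y| ≤ 4.
  x = 4: f_y(4, y) = 3*y**2 - 34*y - 16; no integer root y with |y| ≤ 4.
Only singular point on the grid: (-2, 2).
Classify: substitute x = -2 + u, y = 2 + v and expand: f = -3*u**3 - 2*u**2*v - u**2 - 2*u*v**2 + v**3 + v**2.
No constant or linear terms (consistent with a singular point). Quadratic part: -u**2 + v**2. Cubic part: -3*u**3 - 2*u**2*v - 2*u*v**2 + v**3.
The quadratic part v**2 - u**2 = (v − u)(v + u) splits into two distinct linear factors, so there are two distinct tangent lines y − 2 = ±(x − -2) — this is a node (ordinary double point).
Classification: node.


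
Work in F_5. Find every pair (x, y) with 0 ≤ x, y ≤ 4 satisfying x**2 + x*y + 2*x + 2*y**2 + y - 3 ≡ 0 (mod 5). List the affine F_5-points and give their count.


Affine F_5-points: {(0, 1), (1, 0), (1, 4), (2, 0), (2, 1), (3, 4)}; count = 6.

For each of the 25 pairs (x, y) ∈ F_5², evaluate f(x, y) mod 5. Record the zeros.
  x = 0: [0↦2, 1↦0, 2↦2, 3↦3, 4↦3]  zeros at y ∈ {1}
  x = 1: [0↦0, 1↦4, 2↦2, 3↦4, 4↦0]  zeros at y ∈ {0, 4}
  x = 2: [0↦0, 1↦0, 2↦4, 3↦2, 4↦4]  zeros at y ∈ {0, 1}
  x = 3: [0↦2, 1↦3, 2↦3, 3↦2, 4↦0]  zeros at y ∈ {4}
  x = 4: [0↦1, 1↦3, 2↦4, 3↦4, 4↦3]  zeros at y ∈ ∅
Collecting zeros: affine points = {(0, 1), (1, 0), (1, 4), (2, 0), (2, 1), (3, 4)}.
Total count |C(F_5)_aff| = 6.


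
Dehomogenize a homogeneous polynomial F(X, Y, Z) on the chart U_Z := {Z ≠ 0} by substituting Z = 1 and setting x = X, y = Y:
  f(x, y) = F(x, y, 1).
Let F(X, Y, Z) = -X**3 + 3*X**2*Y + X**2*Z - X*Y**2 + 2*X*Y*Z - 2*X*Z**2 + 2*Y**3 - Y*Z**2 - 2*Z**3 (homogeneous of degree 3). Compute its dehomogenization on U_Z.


f(x, y) = -x**3 + 3*x**2*y + x**2 - x*y**2 + 2*x*y - 2*x + 2*y**3 - y - 2

On U_Z we set Z = 1. Each monomial c·X^i·Y^j·Z^k in F becomes c·x^i·y^j·1^k = c·x^i·y^j.
Substituting Z = 1: F(X, Y, 1) = -x**3 + 3*x**2*y + x**2 - x*y**2 + 2*x*y - 2*x + 2*y**3 - y - 2.
Note: deg(f) ≤ deg(F) = 3; strict inequality happens when F is divisible by Z (lost terms).


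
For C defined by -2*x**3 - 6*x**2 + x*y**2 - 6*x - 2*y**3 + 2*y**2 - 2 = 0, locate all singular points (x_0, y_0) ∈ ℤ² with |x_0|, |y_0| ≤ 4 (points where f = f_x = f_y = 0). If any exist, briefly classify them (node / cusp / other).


Singular points: {(-1, 0)}; classification: cusp.

Compute partial derivatives:
  f_x = -6*x**2 - 12*x + y**2 - 6.
  f_y = 2*x*y - 6*y**2 + 4*y.
Scan x_0 ∈ {−4, ..., 4}. For each x_0, f_y(x_0, y) is a polynomial in y; find its integer roots y ∈ {−4, ..., 4}, then test f_x and f at those candidates.
  x = -4: f_y(-4, y) = -6*y**2 - 4*y; vanishes at y ∈ {0}. (-4, 0): f_x = -54 ≠ 0.
  x = -3: f_y(-3, y) = -6*y**2 - 2*y; vanishes at y ∈ {0}. (-3, 0): f_x = -24 ≠ 0.
  x = -2: f_y(-2, y) = -6*y**2; vanishes at y ∈ {0}. (-2, 0): f_x = -6 ≠ 0.
  x = -1: f_y(-1, y) = -6*y**2 + 2*y; vanishes at y ∈ {0}. (-1, 0): f_x = 0, f = 0 — SINGULAR.
  x = 0: f_y(0, y) = -6*y**2 + 4*y; vanishes at y ∈ {0}. (0, 0): f_x = -6 ≠ 0.
  x = 1: f_y(1, y) = -6*y**2 + 6*y; vanishes at y ∈ {0, 1}. (1, 0): f_x = -24 ≠ 0; (1, 1): f_x = -23 ≠ 0.
  x = 2: f_y(2, y) = -6*y**2 + 8*y; vanishes at y ∈ {0}. (2, 0): f_x = -54 ≠ 0.
  x = 3: f_y(3, y) = -6*y**2 + 10*y; vanishes at y ∈ {0}. (3, 0): f_x = -96 ≠ 0.
  x = 4: f_y(4, y) = -6*y**2 + 12*y; vanishes at y ∈ {0, 2}. (4, 0): f_x = -150 ≠ 0; (4, 2): f_x = -146 ≠ 0.
Only singular point on the grid: (-1, 0).
Classify: substitute x = -1 + u, y = 0 + v and expand: f = -2*u**3 + u*v**2 - 2*v**3 + v**2.
No constant or linear terms (consistent with a singular point). Quadratic part: v**2. Cubic part: -2*u**3 + u*v**2 - 2*v**3.
The quadratic part v**2 is a perfect square, so there is a single (double) tangent line v = 0, i.e. y = 0. Restricting the cubic part to that line (v = 0) leaves -2*u**3 ≠ 0, so f is not divisible by v and the branch is v² ≈ 2*u**3 to lowest order — this is a cusp.
Classification: cusp.


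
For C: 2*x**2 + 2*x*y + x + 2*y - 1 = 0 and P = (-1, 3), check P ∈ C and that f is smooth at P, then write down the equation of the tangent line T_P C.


Tangent line at P: 3*x + 3 = 0.

Step 1: f(-1, 3) = 0, so P lies on C.
Step 2: partial derivatives
  f_x(x, y) = 4*x + 2*y + 1, f_y(x, y) = 2*x + 2.
  f_x(P) = 3, f_y(P) = 0 (gradient nonzero, so P is smooth).
Step 3: tangent line at P: 3·(x − -1) + 0·(y − 3) = 0.
Expanding: 3*x + 3 = 0.


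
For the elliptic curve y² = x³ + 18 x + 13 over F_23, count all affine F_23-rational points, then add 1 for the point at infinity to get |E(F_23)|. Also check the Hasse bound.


Affine points = {(0, 6), (0, 17), (1, 3), (1, 20), (3, 5), (3, 18), (8, 5), (8, 18), (11, 1), (11, 22), (12, 5), (12, 18), (13, 11), (13, 12), (15, 1), (15, 22), (16, 2), (16, 21), (20, 1), (20, 22)}; affine count = 20; |E(F_23)| = 21.

Discriminant check: Δ ∝ 4a³ + 27b² = 4·18³ + 27·13² = 4·5832 + 27·169 ≡ 15 (mod 23). Nonzero ⇒ E is nonsingular.
For each x ∈ F_23, compute rhs = x³ + 18·x + 13 mod 23, then count y ∈ F_23 with y² ≡ rhs.
  x = 0: rhs = 13, matching y values: 6, 17 (2 points).
  x = 1: rhs = 9, matching y values: 3, 20 (2 points).
  x = 2: rhs = 11, matching y values: none (0 points).
  x = 3: rhs = 2, matching y values: 5, 18 (2 points).
  x = 4: rhs = 11, matching y values: none (0 points).
  x = 5: rhs = 21, matching y values: none (0 points).
  x = 6: rhs = 15, matching y values: none (0 points).
  x = 7: rhs = 22, matching y values: none (0 points).
  x = 8: rhs = 2, matching y values: 5, 18 (2 points).
  x = 9: rhs = 7, matching y values: none (0 points).
  x = 10: rhs = 20, matching y values: none (0 points).
  x = 11: rhs = 1, matching y values: 1, 22 (2 points).
  x = 12: rhs = 2, matching y values: 5, 18 (2 points).
  x = 13: rhs = 6, matching y values: 11, 12 (2 points).
  x = 14: rhs = 19, matching y values: none (0 points).
  x = 15: rhs = 1, matching y values: 1, 22 (2 points).
  x = 16: rhs = 4, matching y values: 2, 21 (2 points).
  x = 17: rhs = 11, matching y values: none (0 points).
  x = 18: rhs = 5, matching y values: none (0 points).
  x = 19: rhs = 15, matching y values: none (0 points).
  x = 20: rhs = 1, matching y values: 1, 22 (2 points).
  x = 21: rhs = 15, matching y values: none (0 points).
  x = 22: rhs = 17, matching y values: none (0 points).
Total affine count: 20.
Full point count |E(F_23)| = 20 + 1 = 21.
Hasse bound: |21 − (23+1)| = |-3| = 3 ≤ 2√23 ≈ 9.5917 ✓.


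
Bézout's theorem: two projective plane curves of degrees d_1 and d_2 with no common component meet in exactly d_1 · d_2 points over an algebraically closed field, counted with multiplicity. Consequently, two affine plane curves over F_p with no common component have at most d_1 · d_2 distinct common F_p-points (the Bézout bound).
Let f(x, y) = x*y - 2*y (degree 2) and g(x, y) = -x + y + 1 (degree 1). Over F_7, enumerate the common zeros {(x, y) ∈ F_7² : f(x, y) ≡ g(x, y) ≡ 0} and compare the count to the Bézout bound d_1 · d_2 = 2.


Common zeros: {(1, 0), (2, 1)}; count = 2; Bézout bound = 2.

deg(f) = 2, deg(g) = 1, so Bézout bound = 2.
Scan x ∈ F_7. For each x, list the y ∈ F_7 with f(x, y) ≡ 0 and those with g(x, y) ≡ 0 (mod 7); the common zeros in that column are the intersection.
  x = 0: f ≡ 0 at y ∈ {0}; g ≡ 0 at y ∈ {6}; common: ∅.
  x = 1: f ≡ 0 at y ∈ {0}; g ≡ 0 at y ∈ {0}; common: {0}.
  x = 2: f ≡ 0 at y ∈ {0, 1, 2, 3, 4, 5, 6}; g ≡ 0 at y ∈ {1}; common: {1}.
  x = 3: f ≡ 0 at y ∈ {0}; g ≡ 0 at y ∈ {2}; common: ∅.
  x = 4: f ≡ 0 at y ∈ {0}; g ≡ 0 at y ∈ {3}; common: ∅.
  x = 5: f ≡ 0 at y ∈ {0}; g ≡ 0 at y ∈ {4}; common: ∅.
  x = 6: f ≡ 0 at y ∈ {0}; g ≡ 0 at y ∈ {5}; common: ∅.
Collecting: common zeros = {(1, 0), (2, 1)}, so the count is 2.
Comparison with the Bézout bound: 2 ≤ 2 = deg(f)·deg(g), as expected for curves with no common component (the bound is attained).


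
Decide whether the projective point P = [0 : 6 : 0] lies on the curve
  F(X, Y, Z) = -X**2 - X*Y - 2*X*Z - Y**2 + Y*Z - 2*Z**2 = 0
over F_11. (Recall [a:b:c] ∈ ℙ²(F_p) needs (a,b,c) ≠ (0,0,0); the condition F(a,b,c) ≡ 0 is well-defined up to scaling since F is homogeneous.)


F(0,6,0) ≡ 8 (mod 11); P is NOT on the curve.

Evaluate F(0, 6, 0) term-by-term (mod 11).
  -X**2 ↦ -1·0·1·1 = 0
  -X*Y ↦ -1·0·6·1 = 0
  -2*X*Z ↦ -2·0·1·0 = 0
  -Y**2 ↦ -1·1·36·1 = -36
  Y*Z ↦ 1·1·6·0 = 0
  -2*Z**2 ↦ -2·1·1·0 = 0
Sum: F(0, 6, 0) = (0) + (0) + (0) + (-36) + (0) + (0) = -36.
Reducing mod 11: -36 ≡ 8 (mod 11).
Since F(a, b, c) ≡ 8 ≠ 0 (mod 11), P does NOT lie on the curve.


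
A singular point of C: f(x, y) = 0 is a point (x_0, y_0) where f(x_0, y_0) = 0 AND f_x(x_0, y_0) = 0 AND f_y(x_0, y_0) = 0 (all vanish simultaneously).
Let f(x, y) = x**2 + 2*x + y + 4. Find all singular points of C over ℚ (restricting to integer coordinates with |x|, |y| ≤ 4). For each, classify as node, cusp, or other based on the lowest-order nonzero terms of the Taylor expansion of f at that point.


No singular points in the scanned grid; C is smooth there.

Compute partial derivatives:
  f_x = 2*x + 2.
  f_y = 1.
f_y = 1 is a nonzero constant, so f_y never vanishes: no point (x, y) can satisfy f = f_x = f_y = 0. In particular no (x, y) ∈ {−4, ..., 4}² is singular; the curve is smooth.


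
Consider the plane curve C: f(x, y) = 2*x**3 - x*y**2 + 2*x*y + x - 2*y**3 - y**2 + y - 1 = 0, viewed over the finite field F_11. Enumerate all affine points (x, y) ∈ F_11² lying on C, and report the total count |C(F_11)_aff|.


Affine F_11-points: {(1, 6), (2, 7), (2, 9), (2, 10), (4, 7), (5, 7), (6, 5), (7, 10), (9, 4), (10, 2)}; count = 10.

For each of the 121 pairs (x, y) ∈ F_11², evaluate f(x, y) mod 11. Record the zeros.
  x = 0: [0↦10, 1↦8, 2↦3, 3↦5, 4↦2, 5↦4, 6↦10, 7↦8, 8↦8, 9↦9, 10↦10]  zeros at y ∈ ∅
  x = 1: [0↦2, 1↦1, 2↦6, 3↦5, 4↦8, 5↦3, 6↦0, 7↦9, 8↦7, 9↦4, 10↦10]  zeros at y ∈ {6}
  x = 2: [0↦6, 1↦6, 2↦10, 3↦6, 4↦4, 5↦3, 6↦2, 7↦0, 8↦7, 9↦0, 10↦0]  zeros at y ∈ {7, 9, 10}
  x = 3: [0↦1, 1↦2, 2↦5, 3↦9, 4↦2, 5↦5, 6↦6, 7↦4, 8↦9, 9↦9, 10↦3]  zeros at y ∈ ∅
  x = 4: [0↦10, 1↦1, 2↦3, 3↦4, 4↦3, 5↦10, 6↦2, 7↦0, 8↦3, 9↦10, 10↦9]  zeros at y ∈ {7}
  x = 5: [0↦1, 1↦4, 2↦5, 3↦3, 4↦8, 5↦8, 6↦2, 7↦0, 8↦1, 9↦4, 10↦8]  zeros at y ∈ {7}
  x = 6: [0↦8, 1↦1, 2↦1, 3↦7, 4↦7, 5↦0, 6↦7, 7↦5, 8↦4, 9↦3, 10↦1]  zeros at y ∈ {5}
  x = 7: [0↦10, 1↦4, 2↦3, 3↦6, 4↦1, 5↦9, 6↦7, 7↦5, 8↦2, 9↦8, 10↦0]  zeros at y ∈ {10}
  x = 8: [0↦8, 1↦3, 2↦1, 3↦1, 4↦2, 5↦3, 6↦3, 7↦1, 8↦7, 9↦9, 10↦6]  zeros at y ∈ ∅
  x = 9: [0↦3, 1↦10, 2↦7, 3↦4, 4↦0, 5↦5, 6↦7, 7↦5, 8↦9, 9↦7, 10↦9]  zeros at y ∈ {4}
  x = 10: [0↦7, 1↦4, 2↦0, 3↦5, 4↦7, 5↦5, 6↦9, 7↦7, 8↦9, 9↦3, 10↦10]  zeros at y ∈ {2}
Collecting zeros: affine points = {(1, 6), (2, 7), (2, 9), (2, 10), (4, 7), (5, 7), (6, 5), (7, 10), (9, 4), (10, 2)}.
Total count |C(F_11)_aff| = 10.


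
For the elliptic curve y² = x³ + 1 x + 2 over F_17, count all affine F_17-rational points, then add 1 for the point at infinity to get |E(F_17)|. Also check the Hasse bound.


Affine points = {(0, 6), (0, 11), (1, 2), (1, 15), (3, 7), (3, 10), (4, 6), (4, 11), (5, 8), (5, 9), (9, 3), (9, 14), (10, 3), (10, 14), (11, 1), (11, 16), (12, 5), (12, 12), (13, 6), (13, 11), (15, 3), (15, 14), (16, 0)}; affine count = 23; |E(F_17)| = 24.

Discriminant check: Δ ∝ 4a³ + 27b² = 4·1³ + 27·2² = 4·1 + 27·4 ≡ 10 (mod 17). Nonzero ⇒ E is nonsingular.
For each x ∈ F_17, compute rhs = x³ + 1·x + 2 mod 17, then count y ∈ F_17 with y² ≡ rhs.
  x = 0: rhs = 2, matching y values: 6, 11 (2 points).
  x = 1: rhs = 4, matching y values: 2, 15 (2 points).
  x = 2: rhs = 12, matching y values: none (0 points).
  x = 3: rhs = 15, matching y values: 7, 10 (2 points).
  x = 4: rhs = 2, matching y values: 6, 11 (2 points).
  x = 5: rhs = 13, matching y values: 8, 9 (2 points).
  x = 6: rhs = 3, matching y values: none (0 points).
  x = 7: rhs = 12, matching y values: none (0 points).
  x = 8: rhs = 12, matching y values: none (0 points).
  x = 9: rhs = 9, matching y values: 3, 14 (2 points).
  x = 10: rhs = 9, matching y values: 3, 14 (2 points).
  x = 11: rhs = 1, matching y values: 1, 16 (2 points).
  x = 12: rhs = 8, matching y values: 5, 12 (2 points).
  x = 13: rhs = 2, matching y values: 6, 11 (2 points).
  x = 14: rhs = 6, matching y values: none (0 points).
  x = 15: rhs = 9, matching y values: 3, 14 (2 points).
  x = 16: rhs = 0, matching y values: 0 (1 points).
Total affine count: 23.
Full point count |E(F_17)| = 23 + 1 = 24.
Hasse bound: |24 − (17+1)| = |6| = 6 ≤ 2√17 ≈ 8.2462 ✓.


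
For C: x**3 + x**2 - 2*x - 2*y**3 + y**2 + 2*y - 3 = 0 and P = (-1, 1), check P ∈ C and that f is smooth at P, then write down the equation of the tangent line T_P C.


Tangent line at P: -x - 2*y + 1 = 0.

Step 1: f(-1, 1) = 0, so P lies on C.
Step 2: partial derivatives
  f_x(x, y) = 3*x**2 + 2*x - 2, f_y(x, y) = -6*y**2 + 2*y + 2.
  f_x(P) = -1, f_y(P) = -2 (gradient nonzero, so P is smooth).
Step 3: tangent line at P: -1·(x − -1) + -2·(y − 1) = 0.
Expanding: -x - 2*y + 1 = 0.


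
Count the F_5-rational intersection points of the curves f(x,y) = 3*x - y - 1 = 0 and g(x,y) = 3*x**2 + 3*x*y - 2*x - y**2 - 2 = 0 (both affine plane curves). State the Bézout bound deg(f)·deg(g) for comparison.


Common zeros: ∅; count = 0; Bézout bound = 2.

deg(f) = 1, deg(g) = 2, so Bézout bound = 2.
Scan x ∈ F_5. For each x, list the y ∈ F_5 with f(x, y) ≡ 0 and those with g(x, y) ≡ 0 (mod 5); the common zeros in that column are the intersection.
  x = 0: f ≡ 0 at y ∈ {4}; g ≡ 0 at y ∈ ∅; common: ∅.
  x = 1: f ≡ 0 at y ∈ {2}; g ≡ 0 at y ∈ {4}; common: ∅.
  x = 2: f ≡ 0 at y ∈ {0}; g ≡ 0 at y ∈ {3}; common: ∅.
  x = 3: f ≡ 0 at y ∈ {3}; g ≡ 0 at y ∈ ∅; common: ∅.
  x = 4: f ≡ 0 at y ∈ {1}; g ≡ 0 at y ∈ {3, 4}; common: ∅.
Collecting: common zeros = ∅, so the count is 0.
Comparison with the Bézout bound: 0 ≤ 2 = deg(f)·deg(g), as expected for curves with no common component (the affine F_5-count falls short of the bound because intersections may lie at infinity, over extension fields, or carry multiplicity).


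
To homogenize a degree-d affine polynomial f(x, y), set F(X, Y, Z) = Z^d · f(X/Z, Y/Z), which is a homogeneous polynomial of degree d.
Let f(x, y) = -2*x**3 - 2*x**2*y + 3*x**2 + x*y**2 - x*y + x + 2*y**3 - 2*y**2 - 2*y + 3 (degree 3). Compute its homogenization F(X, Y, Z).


F(X, Y, Z) = -2*X**3 - 2*X**2*Y + 3*X**2*Z + X*Y**2 - X*Y*Z + X*Z**2 + 2*Y**3 - 2*Y**2*Z - 2*Y*Z**2 + 3*Z**3

deg(f) = 3.
Substitute x = X/Z, y = Y/Z into f, then multiply by Z^3.
  monomial -2·x^3·y^0 ↦ -2·X^3·Y^0·Z^0.
  monomial -2·x^2·y^1 ↦ -2·X^2·Y^1·Z^0.
  monomial 3·x^2·y^0 ↦ 3·X^2·Y^0·Z^1.
  monomial 1·x^1·y^2 ↦ 1·X^1·Y^2·Z^0.
  monomial -1·x^1·y^1 ↦ -1·X^1·Y^1·Z^1.
  monomial 1·x^1·y^0 ↦ 1·X^1·Y^0·Z^2.
  monomial 2·x^0·y^3 ↦ 2·X^0·Y^3·Z^0.
  monomial -2·x^0·y^2 ↦ -2·X^0·Y^2·Z^1.
  monomial -2·x^0·y^1 ↦ -2·X^0·Y^1·Z^2.
  monomial 3·x^0·y^0 ↦ 3·X^0·Y^0·Z^3.
Collecting: F(X, Y, Z) = -2*X**3 - 2*X**2*Y + 3*X**2*Z + X*Y**2 - X*Y*Z + X*Z**2 + 2*Y**3 - 2*Y**2*Z - 2*Y*Z**2 + 3*Z**3.


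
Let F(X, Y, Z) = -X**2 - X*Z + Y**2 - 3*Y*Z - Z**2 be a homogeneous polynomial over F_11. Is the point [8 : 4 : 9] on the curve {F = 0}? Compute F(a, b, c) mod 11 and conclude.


F(8,4,9) ≡ 10 (mod 11); P is NOT on the curve.

Evaluate F(8, 4, 9) term-by-term (mod 11).
  -X**2 ↦ -1·64·1·1 = -64
  -X*Z ↦ -1·8·1·9 = -72
  Y**2 ↦ 1·1·16·1 = 16
  -3*Y*Z ↦ -3·1·4·9 = -108
  -Z**2 ↦ -1·1·1·81 = -81
Sum: F(8, 4, 9) = (-64) + (-72) + (16) + (-108) + (-81) = -309.
Reducing mod 11: -309 ≡ 10 (mod 11).
Since F(a, b, c) ≡ 10 ≠ 0 (mod 11), P does NOT lie on the curve.


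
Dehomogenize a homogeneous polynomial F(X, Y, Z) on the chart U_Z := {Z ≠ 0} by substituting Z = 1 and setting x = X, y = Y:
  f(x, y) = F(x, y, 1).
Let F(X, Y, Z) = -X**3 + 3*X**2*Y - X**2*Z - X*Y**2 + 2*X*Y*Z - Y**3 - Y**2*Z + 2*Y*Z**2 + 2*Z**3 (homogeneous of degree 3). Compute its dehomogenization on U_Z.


f(x, y) = -x**3 + 3*x**2*y - x**2 - x*y**2 + 2*x*y - y**3 - y**2 + 2*y + 2

On U_Z we set Z = 1. Each monomial c·X^i·Y^j·Z^k in F becomes c·x^i·y^j·1^k = c·x^i·y^j.
Substituting Z = 1: F(X, Y, 1) = -x**3 + 3*x**2*y - x**2 - x*y**2 + 2*x*y - y**3 - y**2 + 2*y + 2.
Note: deg(f) ≤ deg(F) = 3; strict inequality happens when F is divisible by Z (lost terms).


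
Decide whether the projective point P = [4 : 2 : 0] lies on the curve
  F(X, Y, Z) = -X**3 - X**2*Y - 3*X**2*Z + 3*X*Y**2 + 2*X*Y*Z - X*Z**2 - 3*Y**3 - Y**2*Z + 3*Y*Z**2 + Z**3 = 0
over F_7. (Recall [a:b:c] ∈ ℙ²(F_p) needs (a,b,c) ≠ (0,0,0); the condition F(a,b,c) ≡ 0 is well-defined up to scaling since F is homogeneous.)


F(4,2,0) ≡ 5 (mod 7); P is NOT on the curve.

Evaluate F(4, 2, 0) term-by-term (mod 7).
  -X**3 ↦ -1·64·1·1 = -64
  -X**2*Y ↦ -1·16·2·1 = -32
  -3*X**2*Z ↦ -3·16·1·0 = 0
  3*X*Y**2 ↦ 3·4·4·1 = 48
  2*X*Y*Z ↦ 2·4·2·0 = 0
  -X*Z**2 ↦ -1·4·1·0 = 0
  -3*Y**3 ↦ -3·1·8·1 = -24
  -Y**2*Z ↦ -1·1·4·0 = 0
  3*Y*Z**2 ↦ 3·1·2·0 = 0
  Z**3 ↦ 1·1·1·0 = 0
Sum: F(4, 2, 0) = (-64) + (-32) + (0) + (48) + (0) + (0) + (-24) + (0) + (0) + (0) = -72.
Reducing mod 7: -72 ≡ 5 (mod 7).
Since F(a, b, c) ≡ 5 ≠ 0 (mod 7), P does NOT lie on the curve.


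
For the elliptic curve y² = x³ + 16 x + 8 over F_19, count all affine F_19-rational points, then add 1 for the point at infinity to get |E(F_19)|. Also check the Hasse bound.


Affine points = {(1, 5), (1, 14), (3, 8), (3, 11), (5, 2), (5, 17), (6, 4), (6, 15), (7, 8), (7, 11), (9, 8), (9, 11), (10, 3), (10, 16), (12, 3), (12, 16), (13, 0), (16, 3), (16, 16), (17, 5), (17, 14)}; affine count = 21; |E(F_19)| = 22.

Discriminant check: Δ ∝ 4a³ + 27b² = 4·16³ + 27·8² = 4·4096 + 27·64 ≡ 5 (mod 19). Nonzero ⇒ E is nonsingular.
For each x ∈ F_19, compute rhs = x³ + 16·x + 8 mod 19, then count y ∈ F_19 with y² ≡ rhs.
  x = 0: rhs = 8, matching y values: none (0 points).
  x = 1: rhs = 6, matching y values: 5, 14 (2 points).
  x = 2: rhs = 10, matching y values: none (0 points).
  x = 3: rhs = 7, matching y values: 8, 11 (2 points).
  x = 4: rhs = 3, matching y values: none (0 points).
  x = 5: rhs = 4, matching y values: 2, 17 (2 points).
  x = 6: rhs = 16, matching y values: 4, 15 (2 points).
  x = 7: rhs = 7, matching y values: 8, 11 (2 points).
  x = 8: rhs = 2, matching y values: none (0 points).
  x = 9: rhs = 7, matching y values: 8, 11 (2 points).
  x = 10: rhs = 9, matching y values: 3, 16 (2 points).
  x = 11: rhs = 14, matching y values: none (0 points).
  x = 12: rhs = 9, matching y values: 3, 16 (2 points).
  x = 13: rhs = 0, matching y values: 0 (1 points).
  x = 14: rhs = 12, matching y values: none (0 points).
  x = 15: rhs = 13, matching y values: none (0 points).
  x = 16: rhs = 9, matching y values: 3, 16 (2 points).
  x = 17: rhs = 6, matching y values: 5, 14 (2 points).
  x = 18: rhs = 10, matching y values: none (0 points).
Total affine count: 21.
Full point count |E(F_19)| = 21 + 1 = 22.
Hasse bound: |22 − (19+1)| = |2| = 2 ≤ 2√19 ≈ 8.7178 ✓.


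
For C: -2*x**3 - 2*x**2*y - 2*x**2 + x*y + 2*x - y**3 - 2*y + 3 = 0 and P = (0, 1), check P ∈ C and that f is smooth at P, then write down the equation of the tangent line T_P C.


Tangent line at P: 3*x - 5*y + 5 = 0.

Step 1: f(0, 1) = 0, so P lies on C.
Step 2: partial derivatives
  f_x(x, y) = -6*x**2 - 4*x*y - 4*x + y + 2, f_y(x, y) = -2*x**2 + x - 3*y**2 - 2.
  f_x(P) = 3, f_y(P) = -5 (gradient nonzero, so P is smooth).
Step 3: tangent line at P: 3·(x − 0) + -5·(y − 1) = 0.
Expanding: 3*x - 5*y + 5 = 0.


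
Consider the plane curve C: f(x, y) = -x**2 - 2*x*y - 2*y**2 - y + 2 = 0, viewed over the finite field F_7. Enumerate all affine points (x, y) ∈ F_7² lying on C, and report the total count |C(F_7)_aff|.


Affine F_7-points: {(2, 3), (2, 5), (3, 0), (4, 0), (4, 6), (5, 6), (6, 1), (6, 3)}; count = 8.

For each of the 49 pairs (x, y) ∈ F_7², evaluate f(x, y) mod 7. Record the zeros.
  x = 0: [0↦2, 1↦6, 2↦6, 3↦2, 4↦1, 5↦3, 6↦1]  zeros at y ∈ ∅
  x = 1: [0↦1, 1↦3, 2↦1, 3↦2, 4↦6, 5↦6, 6↦2]  zeros at y ∈ ∅
  x = 2: [0↦5, 1↦5, 2↦1, 3↦0, 4↦2, 5↦0, 6↦1]  zeros at y ∈ {3, 5}
  x = 3: [0↦0, 1↦5, 2↦6, 3↦3, 4↦3, 5↦6, 6↦5]  zeros at y ∈ {0}
  x = 4: [0↦0, 1↦3, 2↦2, 3↦4, 4↦2, 5↦3, 6↦0]  zeros at y ∈ {0, 6}
  x = 5: [0↦5, 1↦6, 2↦3, 3↦3, 4↦6, 5↦5, 6↦0]  zeros at y ∈ {6}
  x = 6: [0↦1, 1↦0, 2↦2, 3↦0, 4↦1, 5↦5, 6↦5]  zeros at y ∈ {1, 3}
Collecting zeros: affine points = {(2, 3), (2, 5), (3, 0), (4, 0), (4, 6), (5, 6), (6, 1), (6, 3)}.
Total count |C(F_7)_aff| = 8.


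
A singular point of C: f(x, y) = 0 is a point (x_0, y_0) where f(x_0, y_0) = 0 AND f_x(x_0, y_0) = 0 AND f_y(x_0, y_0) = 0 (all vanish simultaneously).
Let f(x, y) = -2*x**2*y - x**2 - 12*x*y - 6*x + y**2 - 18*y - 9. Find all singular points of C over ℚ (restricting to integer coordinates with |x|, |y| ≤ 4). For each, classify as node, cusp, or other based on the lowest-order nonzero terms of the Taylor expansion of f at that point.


Singular points: {(-3, 0)}; classification: node.

Compute partial derivatives:
  f_x = -4*x*y - 2*x - 12*y - 6.
  f_y = -2*x**2 - 12*x + 2*y - 18.
Scan x_0 ∈ {−4, ..., 4}. For each x_0, f_y(x_0, y) is a polynomial in y; find its integer roots y ∈ {−4, ..., 4}, then test f_x and f at those candidates.
  x = -4: f_y(-4, y) = 2*y - 2; vanishes at y ∈ {1}. (-4, 1): f_x = 6 ≠ 0.
  x = -3: f_y(-3, y) = 2*y; vanishes at y ∈ {0}. (-3, 0): f_x = 0, f = 0 — SINGULAR.
  x = -2: f_y(-2, y) = 2*y - 2; vanishes at y ∈ {1}. (-2, 1): f_x = -6 ≠ 0.
  x = -1: f_y(-1, y) = 2*y - 8; vanishes at y ∈ {4}. (-1, 4): f_x = -36 ≠ 0.
  x = 0: f_y(0, y) = 2*y - 18; no integer root y with |y| ≤ 4.
  x = 1: f_y(1, y) = 2*y - 32; no integer root y with |y| ≤ 4.
  x = 2: f_y(2, y) = 2*y - 50; no integer root y with |y| ≤ 4.
  x = 3: f_y(3, y) = 2*y - 72; no integer root y with |y| ≤ 4.
  x = 4: f_y(4, y) = 2*y - 98; no integer root y with |y| ≤ 4.
Only singular point on the grid: (-3, 0).
Classify: substitute x = -3 + u, y = 0 + v and expand: f = -2*u**2*v - u**2 + v**2.
No constant or linear terms (consistent with a singular point). Quadratic part: -u**2 + v**2. Cubic part: -2*u**2*v.
The quadratic part v**2 - u**2 = (v − u)(v + u) splits into two distinct linear factors, so there are two distinct tangent lines y − 0 = ±(x − -3) — this is a node (ordinary double point).
Classification: node.


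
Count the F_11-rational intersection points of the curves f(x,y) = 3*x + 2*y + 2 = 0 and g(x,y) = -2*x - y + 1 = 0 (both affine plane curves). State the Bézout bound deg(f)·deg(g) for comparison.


Common zeros: {(4, 4)}; count = 1; Bézout bound = 1.

deg(f) = 1, deg(g) = 1, so Bézout bound = 1.
Scan x ∈ F_11. For each x, list the y ∈ F_11 with f(x, y) ≡ 0 and those with g(x, y) ≡ 0 (mod 11); the common zeros in that column are the intersection.
  x = 0: f ≡ 0 at y ∈ {10}; g ≡ 0 at y ∈ {1}; common: ∅.
  x = 1: f ≡ 0 at y ∈ {3}; g ≡ 0 at y ∈ {10}; common: ∅.
  x = 2: f ≡ 0 at y ∈ {7}; g ≡ 0 at y ∈ {8}; common: ∅.
  x = 3: f ≡ 0 at y ∈ {0}; g ≡ 0 at y ∈ {6}; common: ∅.
  x = 4: f ≡ 0 at y ∈ {4}; g ≡ 0 at y ∈ {4}; common: {4}.
  x = 5: f ≡ 0 at y ∈ {8}; g ≡ 0 at y ∈ {2}; common: ∅.
  x = 6: f ≡ 0 at y ∈ {1}; g ≡ 0 at y ∈ {0}; common: ∅.
  x = 7: f ≡ 0 at y ∈ {5}; g ≡ 0 at y ∈ {9}; common: ∅.
  x = 8: f ≡ 0 at y ∈ {9}; g ≡ 0 at y ∈ {7}; common: ∅.
  x = 9: f ≡ 0 at y ∈ {2}; g ≡ 0 at y ∈ {5}; common: ∅.
  x = 10: f ≡ 0 at y ∈ {6}; g ≡ 0 at y ∈ {3}; common: ∅.
Collecting: common zeros = {(4, 4)}, so the count is 1.
Comparison with the Bézout bound: 1 ≤ 1 = deg(f)·deg(g), as expected for curves with no common component (the bound is attained).


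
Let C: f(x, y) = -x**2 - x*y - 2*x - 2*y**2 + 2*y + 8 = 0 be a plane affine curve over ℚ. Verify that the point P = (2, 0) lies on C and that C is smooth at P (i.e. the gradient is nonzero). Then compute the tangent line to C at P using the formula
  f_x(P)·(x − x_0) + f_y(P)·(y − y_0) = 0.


Tangent line at P: 12 - 6*x = 0.

Step 1: f(2, 0) = 0, so P lies on C.
Step 2: partial derivatives
  f_x(x, y) = -2*x - y - 2, f_y(x, y) = -x - 4*y + 2.
  f_x(P) = -6, f_y(P) = 0 (gradient nonzero, so P is smooth).
Step 3: tangent line at P: -6·(x − 2) + 0·(y − 0) = 0.
Expanding: 12 - 6*x = 0.


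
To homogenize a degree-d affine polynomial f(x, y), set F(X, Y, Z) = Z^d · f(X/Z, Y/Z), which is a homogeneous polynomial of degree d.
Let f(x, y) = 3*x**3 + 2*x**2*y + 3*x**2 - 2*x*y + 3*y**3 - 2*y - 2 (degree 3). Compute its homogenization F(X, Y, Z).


F(X, Y, Z) = 3*X**3 + 2*X**2*Y + 3*X**2*Z - 2*X*Y*Z + 3*Y**3 - 2*Y*Z**2 - 2*Z**3

deg(f) = 3.
Substitute x = X/Z, y = Y/Z into f, then multiply by Z^3.
  monomial 3·x^3·y^0 ↦ 3·X^3·Y^0·Z^0.
  monomial 2·x^2·y^1 ↦ 2·X^2·Y^1·Z^0.
  monomial 3·x^2·y^0 ↦ 3·X^2·Y^0·Z^1.
  monomial -2·x^1·y^1 ↦ -2·X^1·Y^1·Z^1.
  monomial 3·x^0·y^3 ↦ 3·X^0·Y^3·Z^0.
  monomial -2·x^0·y^1 ↦ -2·X^0·Y^1·Z^2.
  monomial -2·x^0·y^0 ↦ -2·X^0·Y^0·Z^3.
Collecting: F(X, Y, Z) = 3*X**3 + 2*X**2*Y + 3*X**2*Z - 2*X*Y*Z + 3*Y**3 - 2*Y*Z**2 - 2*Z**3.


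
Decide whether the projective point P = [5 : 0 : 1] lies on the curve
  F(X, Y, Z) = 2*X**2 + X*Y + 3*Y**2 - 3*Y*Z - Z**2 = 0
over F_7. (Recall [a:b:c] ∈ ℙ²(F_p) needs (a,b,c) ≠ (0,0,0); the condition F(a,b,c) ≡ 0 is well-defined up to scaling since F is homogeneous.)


F(5,0,1) ≡ 0 (mod 7); P is on the curve.

Evaluate F(5, 0, 1) term-by-term (mod 7).
  2*X**2 ↦ 2·25·1·1 = 50
  X*Y ↦ 1·5·0·1 = 0
  3*Y**2 ↦ 3·1·0·1 = 0
  -3*Y*Z ↦ -3·1·0·1 = 0
  -Z**2 ↦ -1·1·1·1 = -1
Sum: F(5, 0, 1) = (50) + (0) + (0) + (0) + (-1) = 49.
Reducing mod 7: 49 ≡ 0 (mod 7).
Since F(a, b, c) ≡ 0 (mod 7), P lies on the curve.


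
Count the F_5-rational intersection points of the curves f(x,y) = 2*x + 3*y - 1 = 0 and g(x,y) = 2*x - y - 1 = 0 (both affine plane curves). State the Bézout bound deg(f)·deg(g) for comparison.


Common zeros: {(3, 0)}; count = 1; Bézout bound = 1.

deg(f) = 1, deg(g) = 1, so Bézout bound = 1.
Scan x ∈ F_5. For each x, list the y ∈ F_5 with f(x, y) ≡ 0 and those with g(x, y) ≡ 0 (mod 5); the common zeros in that column are the intersection.
  x = 0: f ≡ 0 at y ∈ {2}; g ≡ 0 at y ∈ {4}; common: ∅.
  x = 1: f ≡ 0 at y ∈ {3}; g ≡ 0 at y ∈ {1}; common: ∅.
  x = 2: f ≡ 0 at y ∈ {4}; g ≡ 0 at y ∈ {3}; common: ∅.
  x = 3: f ≡ 0 at y ∈ {0}; g ≡ 0 at y ∈ {0}; common: {0}.
  x = 4: f ≡ 0 at y ∈ {1}; g ≡ 0 at y ∈ {2}; common: ∅.
Collecting: common zeros = {(3, 0)}, so the count is 1.
Comparison with the Bézout bound: 1 ≤ 1 = deg(f)·deg(g), as expected for curves with no common component (the bound is attained).
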